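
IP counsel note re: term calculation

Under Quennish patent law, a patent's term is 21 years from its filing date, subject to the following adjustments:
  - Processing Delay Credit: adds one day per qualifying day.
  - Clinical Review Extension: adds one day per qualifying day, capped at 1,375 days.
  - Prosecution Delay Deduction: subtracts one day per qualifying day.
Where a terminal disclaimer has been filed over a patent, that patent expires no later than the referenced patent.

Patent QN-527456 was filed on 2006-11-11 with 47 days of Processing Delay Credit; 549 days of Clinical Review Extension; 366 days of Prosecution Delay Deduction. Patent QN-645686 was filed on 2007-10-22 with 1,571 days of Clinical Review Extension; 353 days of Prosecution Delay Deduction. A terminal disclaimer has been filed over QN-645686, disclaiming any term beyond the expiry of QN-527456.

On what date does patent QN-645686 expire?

June 28, 2028

Natural term of QN-645686:
  Base: filing + 21 years → 22 October 2028.
  Clinical Review Extension: 1571 days claimed exceeds the 1375-day cap, so +1375 days → 28 July 2032.
  Prosecution Delay Deduction: −353 days → 10 August 2031.
Expiry of referenced patent QN-527456:
  Base: filing + 21 years → 11 November 2027.
  Processing Delay Credit: +47 days → 28 December 2027.
  Clinical Review Extension: 549 days (within the 1375-day cap) → +549 days → 29 June 2029.
  Prosecution Delay Deduction: −366 days → 28 June 2028.
Terminal disclaimer: QN-645686 expires on the earlier of 10 August 2031 and 28 June 2028.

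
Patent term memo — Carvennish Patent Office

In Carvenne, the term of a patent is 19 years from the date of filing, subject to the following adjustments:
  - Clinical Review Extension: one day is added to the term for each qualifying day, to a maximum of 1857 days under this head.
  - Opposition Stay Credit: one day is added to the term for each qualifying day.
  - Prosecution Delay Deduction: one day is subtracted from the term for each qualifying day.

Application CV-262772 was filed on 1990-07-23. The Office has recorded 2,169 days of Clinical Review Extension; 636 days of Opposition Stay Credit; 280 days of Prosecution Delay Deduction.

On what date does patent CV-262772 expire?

Base term: filing date + 19 years → 23 July 2009.
Clinical Review Extension: 2169 days claimed exceeds the 1857-day cap, so +1857 days → 23 August 2014.
Opposition Stay Credit: +636 days → 20 May 2016.
Prosecution Delay Deduction: −280 days → 14 August 2015.

August 14, 2015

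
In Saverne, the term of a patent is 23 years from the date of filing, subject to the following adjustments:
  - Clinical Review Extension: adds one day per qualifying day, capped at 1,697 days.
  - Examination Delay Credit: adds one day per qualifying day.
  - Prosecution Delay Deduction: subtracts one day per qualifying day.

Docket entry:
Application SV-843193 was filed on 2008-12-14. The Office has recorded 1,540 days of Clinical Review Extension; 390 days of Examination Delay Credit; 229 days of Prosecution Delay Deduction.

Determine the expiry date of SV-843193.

Base term: filing date + 23 years → 14 December 2031.
Clinical Review Extension: 1540 days (within the 1697-day cap) → +1540 days → 2 March 2036.
Examination Delay Credit: +390 days → 27 March 2037.
Prosecution Delay Deduction: −229 days → 10 August 2036.

August 10, 2036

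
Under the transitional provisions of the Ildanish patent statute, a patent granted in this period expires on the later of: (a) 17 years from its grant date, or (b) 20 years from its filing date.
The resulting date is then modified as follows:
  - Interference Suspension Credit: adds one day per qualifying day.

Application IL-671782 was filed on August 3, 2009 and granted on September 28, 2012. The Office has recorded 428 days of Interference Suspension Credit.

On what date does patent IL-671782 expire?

2030-11-30

(a) grant + 17 years → 28 September 2029.
(b) filing + 20 years → 3 August 2029.
Later of the two: 28 September 2029.
Interference Suspension Credit: +428 days → 30 November 2030.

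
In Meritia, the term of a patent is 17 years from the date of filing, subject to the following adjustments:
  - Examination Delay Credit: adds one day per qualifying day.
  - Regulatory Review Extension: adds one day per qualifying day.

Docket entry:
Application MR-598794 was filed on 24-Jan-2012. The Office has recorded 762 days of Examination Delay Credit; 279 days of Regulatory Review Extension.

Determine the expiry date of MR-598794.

2031-12-01

Base term: filing date + 17 years → 24 January 2029.
Examination Delay Credit: +762 days → 25 February 2031.
Regulatory Review Extension: +279 days → 1 December 2031.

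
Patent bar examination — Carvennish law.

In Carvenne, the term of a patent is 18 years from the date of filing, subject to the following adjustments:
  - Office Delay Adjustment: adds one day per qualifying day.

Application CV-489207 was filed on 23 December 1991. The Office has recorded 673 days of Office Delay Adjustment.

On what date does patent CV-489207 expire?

2011-10-27

Base term: filing date + 18 years → 23 December 2009.
Office Delay Adjustment: +673 days → 27 October 2011.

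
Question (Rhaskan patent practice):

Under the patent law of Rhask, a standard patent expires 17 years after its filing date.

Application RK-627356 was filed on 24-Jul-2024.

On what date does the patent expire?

Filing date + 17 years → 24 July 2041.

2041-07-24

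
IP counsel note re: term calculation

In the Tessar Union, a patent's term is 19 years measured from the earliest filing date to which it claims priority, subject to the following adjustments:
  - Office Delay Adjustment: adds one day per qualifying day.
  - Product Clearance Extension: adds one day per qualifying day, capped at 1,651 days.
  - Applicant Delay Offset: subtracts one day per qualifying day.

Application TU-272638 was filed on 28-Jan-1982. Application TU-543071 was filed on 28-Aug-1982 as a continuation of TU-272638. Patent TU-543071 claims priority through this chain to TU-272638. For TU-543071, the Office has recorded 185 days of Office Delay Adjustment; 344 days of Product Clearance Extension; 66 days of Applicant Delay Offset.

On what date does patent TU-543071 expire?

May 6, 2002

Earliest priority filing: 28 January 1982.
Base term: 28 January 1982 + 19 years → 28 January 2001.
Office Delay Adjustment: +185 days → 1 August 2001.
Product Clearance Extension: 344 days (within the 1651-day cap) → +344 days → 11 July 2002.
Applicant Delay Offset: −66 days → 6 May 2002.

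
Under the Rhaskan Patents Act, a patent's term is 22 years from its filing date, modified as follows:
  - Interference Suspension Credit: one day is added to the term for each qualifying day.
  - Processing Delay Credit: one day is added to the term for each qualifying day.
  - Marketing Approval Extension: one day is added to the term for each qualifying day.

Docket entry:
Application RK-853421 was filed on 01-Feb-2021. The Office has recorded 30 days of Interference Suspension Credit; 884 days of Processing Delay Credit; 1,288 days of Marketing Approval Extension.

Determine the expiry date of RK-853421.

2049-02-11

Base term: filing date + 22 years → 1 February 2043.
Interference Suspension Credit: +30 days → 3 March 2043.
Processing Delay Credit: +884 days → 3 August 2045.
Marketing Approval Extension: +1288 days → 11 February 2049.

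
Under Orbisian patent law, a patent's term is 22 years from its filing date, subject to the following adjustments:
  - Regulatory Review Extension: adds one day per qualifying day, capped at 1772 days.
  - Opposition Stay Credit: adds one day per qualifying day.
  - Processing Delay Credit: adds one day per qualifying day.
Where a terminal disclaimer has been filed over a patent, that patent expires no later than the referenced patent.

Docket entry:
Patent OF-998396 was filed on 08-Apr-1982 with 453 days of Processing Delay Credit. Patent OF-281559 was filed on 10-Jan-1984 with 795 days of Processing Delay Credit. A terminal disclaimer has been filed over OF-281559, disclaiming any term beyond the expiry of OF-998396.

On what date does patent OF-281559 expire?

Natural term of OF-281559:
  Base: filing + 22 years → 10 January 2006.
  Processing Delay Credit: +795 days → 15 March 2008.
Expiry of referenced patent OF-998396:
  Base: filing + 22 years → 8 April 2004.
  Processing Delay Credit: +453 days → 5 July 2005.
Terminal disclaimer: OF-281559 expires on the earlier of 15 March 2008 and 5 July 2005.

July 5, 2005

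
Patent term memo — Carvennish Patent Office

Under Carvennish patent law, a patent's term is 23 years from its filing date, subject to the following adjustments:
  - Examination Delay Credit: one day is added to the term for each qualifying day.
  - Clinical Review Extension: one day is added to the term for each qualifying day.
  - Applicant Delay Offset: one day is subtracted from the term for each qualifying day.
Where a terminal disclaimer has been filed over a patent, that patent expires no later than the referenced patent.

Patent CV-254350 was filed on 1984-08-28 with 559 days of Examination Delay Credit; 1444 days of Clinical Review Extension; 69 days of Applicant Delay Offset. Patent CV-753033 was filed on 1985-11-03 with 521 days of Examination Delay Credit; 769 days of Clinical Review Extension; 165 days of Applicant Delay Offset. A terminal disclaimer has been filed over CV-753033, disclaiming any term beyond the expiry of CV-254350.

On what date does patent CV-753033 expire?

Natural term of CV-753033:
  Base: filing + 23 years → 3 November 2008.
  Examination Delay Credit: +521 days → 8 April 2010.
  Clinical Review Extension: +769 days → 16 May 2012.
  Applicant Delay Offset: −165 days → 3 December 2011.
Expiry of referenced patent CV-254350:
  Base: filing + 23 years → 28 August 2007.
  Examination Delay Credit: +559 days → 9 March 2009.
  Clinical Review Extension: +1444 days → 20 February 2013.
  Applicant Delay Offset: −69 days → 13 December 2012.
Terminal disclaimer: CV-753033 expires on the earlier of 3 December 2011 and 13 December 2012.

2011-12-03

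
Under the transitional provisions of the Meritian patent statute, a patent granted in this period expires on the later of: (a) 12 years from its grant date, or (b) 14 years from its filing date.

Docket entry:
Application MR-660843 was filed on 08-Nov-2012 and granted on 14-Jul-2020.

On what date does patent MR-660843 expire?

(a) grant + 12 years → 14 July 2032.
(b) filing + 14 years → 8 November 2026.
Later of the two: 14 July 2032.

July 14, 2032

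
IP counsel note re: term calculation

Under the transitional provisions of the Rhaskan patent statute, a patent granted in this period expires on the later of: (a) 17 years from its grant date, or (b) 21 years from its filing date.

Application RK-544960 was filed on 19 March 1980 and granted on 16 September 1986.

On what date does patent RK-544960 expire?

2003-09-16

(a) grant + 17 years → 16 September 2003.
(b) filing + 21 years → 19 March 2001.
Later of the two: 16 September 2003.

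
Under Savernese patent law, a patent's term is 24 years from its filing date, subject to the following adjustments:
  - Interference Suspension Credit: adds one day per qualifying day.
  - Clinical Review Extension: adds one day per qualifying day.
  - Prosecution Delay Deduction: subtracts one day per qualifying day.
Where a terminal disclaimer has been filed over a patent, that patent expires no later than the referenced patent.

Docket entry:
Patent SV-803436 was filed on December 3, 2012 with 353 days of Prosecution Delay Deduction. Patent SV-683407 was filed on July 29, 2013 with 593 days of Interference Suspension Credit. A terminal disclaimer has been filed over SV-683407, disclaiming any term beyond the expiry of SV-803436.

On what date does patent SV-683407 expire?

2035-12-16

Natural term of SV-683407:
  Base: filing + 24 years → 29 July 2037.
  Interference Suspension Credit: +593 days → 14 March 2039.
Expiry of referenced patent SV-803436:
  Base: filing + 24 years → 3 December 2036.
  Prosecution Delay Deduction: −353 days → 16 December 2035.
Terminal disclaimer: SV-683407 expires on the earlier of 14 March 2039 and 16 December 2035.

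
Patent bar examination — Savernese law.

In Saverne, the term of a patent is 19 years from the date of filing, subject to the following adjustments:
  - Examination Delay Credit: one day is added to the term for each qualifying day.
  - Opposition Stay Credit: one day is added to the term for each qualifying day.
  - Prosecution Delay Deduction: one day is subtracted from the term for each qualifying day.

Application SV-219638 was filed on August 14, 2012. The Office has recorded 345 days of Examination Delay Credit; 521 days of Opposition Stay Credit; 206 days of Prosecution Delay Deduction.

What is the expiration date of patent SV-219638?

June 4, 2033

Base term: filing date + 19 years → 14 August 2031.
Examination Delay Credit: +345 days → 24 July 2032.
Opposition Stay Credit: +521 days → 27 December 2033.
Prosecution Delay Deduction: −206 days → 4 June 2033.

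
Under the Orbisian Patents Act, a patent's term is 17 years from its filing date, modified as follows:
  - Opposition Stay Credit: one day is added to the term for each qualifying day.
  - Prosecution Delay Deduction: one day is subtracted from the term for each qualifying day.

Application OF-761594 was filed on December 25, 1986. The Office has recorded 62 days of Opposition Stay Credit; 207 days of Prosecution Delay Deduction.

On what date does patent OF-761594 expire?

August 2, 2003

Base term: filing date + 17 years → 25 December 2003.
Opposition Stay Credit: +62 days → 25 February 2004.
Prosecution Delay Deduction: −207 days → 2 August 2003.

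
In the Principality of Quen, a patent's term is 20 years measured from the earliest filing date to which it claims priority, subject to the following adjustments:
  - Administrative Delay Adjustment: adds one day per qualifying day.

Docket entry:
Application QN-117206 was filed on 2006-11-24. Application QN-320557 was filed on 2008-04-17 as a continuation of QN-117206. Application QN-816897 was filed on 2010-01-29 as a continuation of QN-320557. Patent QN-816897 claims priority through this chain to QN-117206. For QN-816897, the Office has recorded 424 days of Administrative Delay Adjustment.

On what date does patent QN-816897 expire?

Earliest priority filing: 24 November 2006.
Base term: 24 November 2006 + 20 years → 24 November 2026.
Administrative Delay Adjustment: +424 days → 22 January 2028.

January 22, 2028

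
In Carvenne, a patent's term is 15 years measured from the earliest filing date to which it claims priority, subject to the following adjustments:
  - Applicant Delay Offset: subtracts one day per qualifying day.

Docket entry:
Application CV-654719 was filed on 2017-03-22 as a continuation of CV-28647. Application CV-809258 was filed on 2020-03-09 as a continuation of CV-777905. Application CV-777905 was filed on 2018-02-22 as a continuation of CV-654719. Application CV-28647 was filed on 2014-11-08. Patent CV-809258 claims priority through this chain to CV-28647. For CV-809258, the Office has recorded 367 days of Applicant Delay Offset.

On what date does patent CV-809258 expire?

2028-11-06

Earliest priority filing: 8 November 2014.
Base term: 8 November 2014 + 15 years → 8 November 2029.
Applicant Delay Offset: −367 days → 6 November 2028.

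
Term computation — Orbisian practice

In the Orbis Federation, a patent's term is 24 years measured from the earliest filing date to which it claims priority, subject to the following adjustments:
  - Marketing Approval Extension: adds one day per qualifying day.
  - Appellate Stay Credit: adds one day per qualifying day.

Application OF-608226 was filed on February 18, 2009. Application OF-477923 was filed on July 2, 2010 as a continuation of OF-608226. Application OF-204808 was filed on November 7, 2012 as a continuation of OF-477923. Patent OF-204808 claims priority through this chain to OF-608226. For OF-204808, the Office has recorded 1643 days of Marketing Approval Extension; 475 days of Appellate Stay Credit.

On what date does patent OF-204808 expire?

2038-12-07

Earliest priority filing: 18 February 2009.
Base term: 18 February 2009 + 24 years → 18 February 2033.
Marketing Approval Extension: +1643 days → 19 August 2037.
Appellate Stay Credit: +475 days → 7 December 2038.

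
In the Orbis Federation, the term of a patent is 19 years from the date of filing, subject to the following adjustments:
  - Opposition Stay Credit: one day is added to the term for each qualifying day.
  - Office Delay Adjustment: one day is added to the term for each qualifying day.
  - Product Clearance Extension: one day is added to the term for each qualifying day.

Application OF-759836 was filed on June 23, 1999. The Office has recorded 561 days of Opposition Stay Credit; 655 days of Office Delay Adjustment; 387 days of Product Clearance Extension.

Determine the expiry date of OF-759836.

2022-11-12

Base term: filing date + 19 years → 23 June 2018.
Opposition Stay Credit: +561 days → 5 January 2020.
Office Delay Adjustment: +655 days → 21 October 2021.
Product Clearance Extension: +387 days → 12 November 2022.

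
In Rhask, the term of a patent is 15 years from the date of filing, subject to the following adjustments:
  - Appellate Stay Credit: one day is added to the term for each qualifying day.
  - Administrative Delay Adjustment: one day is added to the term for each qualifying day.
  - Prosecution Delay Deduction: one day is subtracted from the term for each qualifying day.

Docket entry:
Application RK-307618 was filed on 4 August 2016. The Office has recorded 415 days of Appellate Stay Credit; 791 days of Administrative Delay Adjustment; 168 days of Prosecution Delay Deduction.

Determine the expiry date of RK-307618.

Base term: filing date + 15 years → 4 August 2031.
Appellate Stay Credit: +415 days → 22 September 2032.
Administrative Delay Adjustment: +791 days → 22 November 2034.
Prosecution Delay Deduction: −168 days → 7 June 2034.

2034-06-07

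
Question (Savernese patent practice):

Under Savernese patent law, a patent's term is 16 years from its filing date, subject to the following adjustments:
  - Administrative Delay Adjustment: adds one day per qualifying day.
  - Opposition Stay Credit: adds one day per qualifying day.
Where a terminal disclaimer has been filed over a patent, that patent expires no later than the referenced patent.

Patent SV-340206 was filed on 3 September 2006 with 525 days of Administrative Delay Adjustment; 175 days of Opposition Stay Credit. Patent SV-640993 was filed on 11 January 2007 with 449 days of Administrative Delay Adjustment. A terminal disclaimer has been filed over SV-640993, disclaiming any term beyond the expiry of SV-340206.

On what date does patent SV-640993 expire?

2024-04-04

Natural term of SV-640993:
  Base: filing + 16 years → 11 January 2023.
  Administrative Delay Adjustment: +449 days → 4 April 2024.
Expiry of referenced patent SV-340206:
  Base: filing + 16 years → 3 September 2022.
  Administrative Delay Adjustment: +525 days → 10 February 2024.
  Opposition Stay Credit: +175 days → 3 August 2024.
Terminal disclaimer: SV-640993 expires on the earlier of 4 April 2024 and 3 August 2024.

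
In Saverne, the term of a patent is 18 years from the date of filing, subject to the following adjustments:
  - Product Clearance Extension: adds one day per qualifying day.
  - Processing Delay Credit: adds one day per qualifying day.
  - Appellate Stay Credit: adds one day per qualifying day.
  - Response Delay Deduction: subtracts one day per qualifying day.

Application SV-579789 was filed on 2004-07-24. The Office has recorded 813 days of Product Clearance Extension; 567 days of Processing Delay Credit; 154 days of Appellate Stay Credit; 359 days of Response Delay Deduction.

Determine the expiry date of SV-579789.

October 11, 2025

Base term: filing date + 18 years → 24 July 2022.
Product Clearance Extension: +813 days → 14 October 2024.
Processing Delay Credit: +567 days → 4 May 2026.
Appellate Stay Credit: +154 days → 5 October 2026.
Response Delay Deduction: −359 days → 11 October 2025.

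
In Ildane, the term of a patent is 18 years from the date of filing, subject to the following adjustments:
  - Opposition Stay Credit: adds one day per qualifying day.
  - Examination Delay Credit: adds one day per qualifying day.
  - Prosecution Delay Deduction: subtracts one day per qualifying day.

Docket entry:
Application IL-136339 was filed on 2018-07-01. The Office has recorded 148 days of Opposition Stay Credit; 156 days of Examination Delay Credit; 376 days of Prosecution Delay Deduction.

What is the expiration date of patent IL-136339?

Base term: filing date + 18 years → 1 July 2036.
Opposition Stay Credit: +148 days → 26 November 2036.
Examination Delay Credit: +156 days → 1 May 2037.
Prosecution Delay Deduction: −376 days → 20 April 2036.

2036-04-20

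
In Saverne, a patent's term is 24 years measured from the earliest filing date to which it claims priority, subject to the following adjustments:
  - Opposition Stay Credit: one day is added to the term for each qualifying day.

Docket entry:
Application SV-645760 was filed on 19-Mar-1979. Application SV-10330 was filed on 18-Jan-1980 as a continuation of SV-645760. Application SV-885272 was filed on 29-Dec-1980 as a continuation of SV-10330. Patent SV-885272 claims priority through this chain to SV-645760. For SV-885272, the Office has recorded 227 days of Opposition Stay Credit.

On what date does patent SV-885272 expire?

Earliest priority filing: 19 March 1979.
Base term: 19 March 1979 + 24 years → 19 March 2003.
Opposition Stay Credit: +227 days → 1 November 2003.

November 1, 2003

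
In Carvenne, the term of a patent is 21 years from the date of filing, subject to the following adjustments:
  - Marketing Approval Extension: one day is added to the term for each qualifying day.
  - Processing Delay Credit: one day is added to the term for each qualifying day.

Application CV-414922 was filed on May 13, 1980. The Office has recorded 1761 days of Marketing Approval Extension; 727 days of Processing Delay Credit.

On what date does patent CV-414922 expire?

Base term: filing date + 21 years → 13 May 2001.
Marketing Approval Extension: +1761 days → 9 March 2006.
Processing Delay Credit: +727 days → 5 March 2008.

March 5, 2008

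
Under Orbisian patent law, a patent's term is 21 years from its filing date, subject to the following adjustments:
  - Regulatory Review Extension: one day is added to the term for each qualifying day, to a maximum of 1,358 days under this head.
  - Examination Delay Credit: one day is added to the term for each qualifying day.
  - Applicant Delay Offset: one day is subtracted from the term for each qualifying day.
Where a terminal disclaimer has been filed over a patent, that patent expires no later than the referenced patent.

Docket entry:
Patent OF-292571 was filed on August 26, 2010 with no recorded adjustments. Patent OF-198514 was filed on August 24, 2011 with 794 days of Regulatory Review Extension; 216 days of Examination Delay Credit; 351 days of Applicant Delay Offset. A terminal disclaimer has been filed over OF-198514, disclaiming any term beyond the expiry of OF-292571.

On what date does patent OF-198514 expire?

Natural term of OF-198514:
  Base: filing + 21 years → 24 August 2032.
  Regulatory Review Extension: 794 days (within the 1358-day cap) → +794 days → 27 October 2034.
  Examination Delay Credit: +216 days → 31 May 2035.
  Applicant Delay Offset: −351 days → 14 June 2034.
Expiry of referenced patent OF-292571:
  Base: filing + 21 years → 26 August 2031.
Terminal disclaimer: OF-198514 expires on the earlier of 14 June 2034 and 26 August 2031.

2031-08-26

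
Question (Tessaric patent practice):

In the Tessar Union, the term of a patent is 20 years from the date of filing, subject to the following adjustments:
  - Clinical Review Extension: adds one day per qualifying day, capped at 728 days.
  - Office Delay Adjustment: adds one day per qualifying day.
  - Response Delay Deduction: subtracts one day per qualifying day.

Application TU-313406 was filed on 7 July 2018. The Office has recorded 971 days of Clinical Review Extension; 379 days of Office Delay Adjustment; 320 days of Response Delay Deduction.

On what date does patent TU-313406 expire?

Base term: filing date + 20 years → 7 July 2038.
Clinical Review Extension: 971 days claimed exceeds the 728-day cap, so +728 days → 4 July 2040.
Office Delay Adjustment: +379 days → 18 July 2041.
Response Delay Deduction: −320 days → 1 September 2040.

2040-09-01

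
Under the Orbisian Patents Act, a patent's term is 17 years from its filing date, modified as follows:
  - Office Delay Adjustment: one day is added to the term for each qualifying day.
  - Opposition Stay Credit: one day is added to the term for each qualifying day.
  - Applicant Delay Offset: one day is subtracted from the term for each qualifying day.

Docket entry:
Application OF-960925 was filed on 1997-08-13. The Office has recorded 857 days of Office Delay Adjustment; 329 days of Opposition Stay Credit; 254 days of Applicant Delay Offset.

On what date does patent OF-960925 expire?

Base term: filing date + 17 years → 13 August 2014.
Office Delay Adjustment: +857 days → 17 December 2016.
Opposition Stay Credit: +329 days → 11 November 2017.
Applicant Delay Offset: −254 days → 2 March 2017.

March 2, 2017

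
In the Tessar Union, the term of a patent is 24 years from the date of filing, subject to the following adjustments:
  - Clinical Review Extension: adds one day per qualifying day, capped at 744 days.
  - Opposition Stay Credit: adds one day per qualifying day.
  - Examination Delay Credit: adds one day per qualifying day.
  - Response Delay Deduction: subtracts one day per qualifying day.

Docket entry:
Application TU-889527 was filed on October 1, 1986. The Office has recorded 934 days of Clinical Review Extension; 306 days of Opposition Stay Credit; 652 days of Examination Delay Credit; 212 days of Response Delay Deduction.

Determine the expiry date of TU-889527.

Base term: filing date + 24 years → 1 October 2010.
Clinical Review Extension: 934 days claimed exceeds the 744-day cap, so +744 days → 14 October 2012.
Opposition Stay Credit: +306 days → 16 August 2013.
Examination Delay Credit: +652 days → 30 May 2015.
Response Delay Deduction: −212 days → 30 October 2014.

2014-10-30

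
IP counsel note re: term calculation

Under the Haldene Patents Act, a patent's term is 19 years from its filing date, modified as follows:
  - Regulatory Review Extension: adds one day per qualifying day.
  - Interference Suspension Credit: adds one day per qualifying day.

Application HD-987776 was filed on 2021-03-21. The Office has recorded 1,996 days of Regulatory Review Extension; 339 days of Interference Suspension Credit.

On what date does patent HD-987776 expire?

2046-08-12

Base term: filing date + 19 years → 21 March 2040.
Regulatory Review Extension: +1996 days → 7 September 2045.
Interference Suspension Credit: +339 days → 12 August 2046.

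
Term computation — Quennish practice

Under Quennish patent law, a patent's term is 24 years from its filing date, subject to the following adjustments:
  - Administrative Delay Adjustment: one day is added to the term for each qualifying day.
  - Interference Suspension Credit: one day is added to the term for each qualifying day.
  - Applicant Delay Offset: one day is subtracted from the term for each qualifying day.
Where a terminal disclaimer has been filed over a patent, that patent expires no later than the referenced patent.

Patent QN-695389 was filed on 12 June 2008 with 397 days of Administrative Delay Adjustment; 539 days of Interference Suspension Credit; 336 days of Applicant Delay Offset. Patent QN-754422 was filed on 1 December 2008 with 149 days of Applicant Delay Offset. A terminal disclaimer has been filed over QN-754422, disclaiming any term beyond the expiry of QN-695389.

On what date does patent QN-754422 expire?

2032-07-05

Natural term of QN-754422:
  Base: filing + 24 years → 1 December 2032.
  Applicant Delay Offset: −149 days → 5 July 2032.
Expiry of referenced patent QN-695389:
  Base: filing + 24 years → 12 June 2032.
  Administrative Delay Adjustment: +397 days → 14 July 2033.
  Interference Suspension Credit: +539 days → 4 January 2035.
  Applicant Delay Offset: −336 days → 2 February 2034.
Terminal disclaimer: QN-754422 expires on the earlier of 5 July 2032 and 2 February 2034.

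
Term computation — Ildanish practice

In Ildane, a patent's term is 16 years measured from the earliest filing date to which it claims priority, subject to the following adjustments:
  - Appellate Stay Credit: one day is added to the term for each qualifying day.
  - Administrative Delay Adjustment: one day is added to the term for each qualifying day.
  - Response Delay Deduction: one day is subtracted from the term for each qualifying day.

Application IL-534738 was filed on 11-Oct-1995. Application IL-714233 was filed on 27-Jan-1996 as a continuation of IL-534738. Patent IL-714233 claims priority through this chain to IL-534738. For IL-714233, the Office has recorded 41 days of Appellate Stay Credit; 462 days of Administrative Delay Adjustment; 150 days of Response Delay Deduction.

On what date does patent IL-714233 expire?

September 28, 2012

Earliest priority filing: 11 October 1995.
Base term: 11 October 1995 + 16 years → 11 October 2011.
Appellate Stay Credit: +41 days → 21 November 2011.
Administrative Delay Adjustment: +462 days → 25 February 2013.
Response Delay Deduction: −150 days → 28 September 2012.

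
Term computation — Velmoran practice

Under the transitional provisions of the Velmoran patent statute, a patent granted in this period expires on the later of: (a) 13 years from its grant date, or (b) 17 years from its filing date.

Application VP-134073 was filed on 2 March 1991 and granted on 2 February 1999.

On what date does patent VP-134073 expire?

2012-02-02

(a) grant + 13 years → 2 February 2012.
(b) filing + 17 years → 2 March 2008.
Later of the two: 2 February 2012.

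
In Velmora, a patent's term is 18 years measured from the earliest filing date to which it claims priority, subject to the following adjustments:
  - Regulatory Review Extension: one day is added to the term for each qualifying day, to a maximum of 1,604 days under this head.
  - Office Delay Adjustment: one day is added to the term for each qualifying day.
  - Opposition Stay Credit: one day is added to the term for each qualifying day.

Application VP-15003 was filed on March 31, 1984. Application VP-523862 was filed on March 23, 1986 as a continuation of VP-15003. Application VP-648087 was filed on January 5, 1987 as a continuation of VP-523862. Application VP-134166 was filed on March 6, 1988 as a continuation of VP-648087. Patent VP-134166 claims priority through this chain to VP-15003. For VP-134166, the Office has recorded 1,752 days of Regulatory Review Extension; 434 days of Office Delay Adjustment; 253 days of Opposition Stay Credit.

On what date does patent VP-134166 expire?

Earliest priority filing: 31 March 1984.
Base term: 31 March 1984 + 18 years → 31 March 2002.
Regulatory Review Extension: 1752 days claimed exceeds the 1604-day cap, so +1604 days → 21 August 2006.
Office Delay Adjustment: +434 days → 29 October 2007.
Opposition Stay Credit: +253 days → 8 July 2008.

July 8, 2008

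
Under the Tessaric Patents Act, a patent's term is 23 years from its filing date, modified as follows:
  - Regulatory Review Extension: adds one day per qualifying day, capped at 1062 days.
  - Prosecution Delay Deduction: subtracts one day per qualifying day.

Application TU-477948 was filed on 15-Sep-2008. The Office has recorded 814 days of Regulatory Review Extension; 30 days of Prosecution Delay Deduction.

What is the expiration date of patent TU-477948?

November 7, 2033

Base term: filing date + 23 years → 15 September 2031.
Regulatory Review Extension: 814 days (within the 1062-day cap) → +814 days → 7 December 2033.
Prosecution Delay Deduction: −30 days → 7 November 2033.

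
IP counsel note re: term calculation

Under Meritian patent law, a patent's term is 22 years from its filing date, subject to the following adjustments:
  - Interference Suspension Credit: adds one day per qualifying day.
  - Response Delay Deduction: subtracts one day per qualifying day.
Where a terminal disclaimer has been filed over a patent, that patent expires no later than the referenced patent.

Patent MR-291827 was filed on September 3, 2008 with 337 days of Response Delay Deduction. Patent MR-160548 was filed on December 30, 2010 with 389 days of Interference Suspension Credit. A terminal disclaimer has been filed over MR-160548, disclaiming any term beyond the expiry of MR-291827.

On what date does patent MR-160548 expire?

Natural term of MR-160548:
  Base: filing + 22 years → 30 December 2032.
  Interference Suspension Credit: +389 days → 23 January 2034.
Expiry of referenced patent MR-291827:
  Base: filing + 22 years → 3 September 2030.
  Response Delay Deduction: −337 days → 1 October 2029.
Terminal disclaimer: MR-160548 expires on the earlier of 23 January 2034 and 1 October 2029.

2029-10-01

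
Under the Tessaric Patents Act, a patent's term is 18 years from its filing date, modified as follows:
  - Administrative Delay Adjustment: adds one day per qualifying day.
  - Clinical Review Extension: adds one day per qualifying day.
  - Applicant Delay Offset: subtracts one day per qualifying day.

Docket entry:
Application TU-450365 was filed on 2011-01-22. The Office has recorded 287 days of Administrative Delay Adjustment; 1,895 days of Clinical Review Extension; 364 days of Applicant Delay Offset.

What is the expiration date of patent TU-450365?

Base term: filing date + 18 years → 22 January 2029.
Administrative Delay Adjustment: +287 days → 5 November 2029.
Clinical Review Extension: +1895 days → 13 January 2035.
Applicant Delay Offset: −364 days → 14 January 2034.

2034-01-14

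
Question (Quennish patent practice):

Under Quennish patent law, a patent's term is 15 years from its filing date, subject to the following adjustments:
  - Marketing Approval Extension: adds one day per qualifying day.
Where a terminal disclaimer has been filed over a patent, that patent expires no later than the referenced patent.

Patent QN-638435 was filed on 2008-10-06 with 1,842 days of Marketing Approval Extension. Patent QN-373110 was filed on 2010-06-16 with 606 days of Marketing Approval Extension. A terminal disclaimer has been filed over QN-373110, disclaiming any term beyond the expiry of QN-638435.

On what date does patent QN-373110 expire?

February 12, 2027

Natural term of QN-373110:
  Base: filing + 15 years → 16 June 2025.
  Marketing Approval Extension: +606 days → 12 February 2027.
Expiry of referenced patent QN-638435:
  Base: filing + 15 years → 6 October 2023.
  Marketing Approval Extension: +1842 days → 21 October 2028.
Terminal disclaimer: QN-373110 expires on the earlier of 12 February 2027 and 21 October 2028.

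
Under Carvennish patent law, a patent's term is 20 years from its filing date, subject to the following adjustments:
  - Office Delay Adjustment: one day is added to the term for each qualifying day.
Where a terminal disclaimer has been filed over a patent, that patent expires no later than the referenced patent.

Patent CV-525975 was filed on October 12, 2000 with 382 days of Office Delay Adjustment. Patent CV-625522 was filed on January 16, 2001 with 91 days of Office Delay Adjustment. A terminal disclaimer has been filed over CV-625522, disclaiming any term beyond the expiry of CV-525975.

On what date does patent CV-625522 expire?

Natural term of CV-625522:
  Base: filing + 20 years → 16 January 2021.
  Office Delay Adjustment: +91 days → 17 April 2021.
Expiry of referenced patent CV-525975:
  Base: filing + 20 years → 12 October 2020.
  Office Delay Adjustment: +382 days → 29 October 2021.
Terminal disclaimer: CV-625522 expires on the earlier of 17 April 2021 and 29 October 2021.

2021-04-17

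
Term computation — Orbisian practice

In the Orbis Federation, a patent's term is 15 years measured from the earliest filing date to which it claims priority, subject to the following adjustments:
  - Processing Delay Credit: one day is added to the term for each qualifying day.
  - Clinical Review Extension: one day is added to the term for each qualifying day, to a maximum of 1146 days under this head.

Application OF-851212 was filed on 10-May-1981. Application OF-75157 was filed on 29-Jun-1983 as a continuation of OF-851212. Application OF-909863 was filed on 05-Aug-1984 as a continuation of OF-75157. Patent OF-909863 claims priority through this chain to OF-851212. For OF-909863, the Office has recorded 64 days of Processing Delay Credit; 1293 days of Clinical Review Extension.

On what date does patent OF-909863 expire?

Earliest priority filing: 10 May 1981.
Base term: 10 May 1981 + 15 years → 10 May 1996.
Processing Delay Credit: +64 days → 13 July 1996.
Clinical Review Extension: 1293 days claimed exceeds the 1146-day cap, so +1146 days → 2 September 1999.

September 2, 1999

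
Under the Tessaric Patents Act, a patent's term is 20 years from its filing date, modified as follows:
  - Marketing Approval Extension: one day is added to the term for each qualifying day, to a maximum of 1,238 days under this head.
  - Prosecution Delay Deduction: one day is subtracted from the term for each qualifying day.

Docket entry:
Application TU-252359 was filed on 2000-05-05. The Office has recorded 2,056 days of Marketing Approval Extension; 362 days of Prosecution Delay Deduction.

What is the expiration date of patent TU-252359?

Base term: filing date + 20 years → 5 May 2020.
Marketing Approval Extension: 2056 days claimed exceeds the 1238-day cap, so +1238 days → 25 September 2023.
Prosecution Delay Deduction: −362 days → 28 September 2022.

September 28, 2022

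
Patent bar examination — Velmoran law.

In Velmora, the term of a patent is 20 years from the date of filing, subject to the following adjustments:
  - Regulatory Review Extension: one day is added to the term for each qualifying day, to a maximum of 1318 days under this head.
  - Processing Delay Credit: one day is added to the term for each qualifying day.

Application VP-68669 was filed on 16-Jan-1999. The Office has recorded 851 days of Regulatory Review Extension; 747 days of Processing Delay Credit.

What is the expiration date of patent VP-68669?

2023-06-02

Base term: filing date + 20 years → 16 January 2019.
Regulatory Review Extension: 851 days (within the 1318-day cap) → +851 days → 16 May 2021.
Processing Delay Credit: +747 days → 2 June 2023.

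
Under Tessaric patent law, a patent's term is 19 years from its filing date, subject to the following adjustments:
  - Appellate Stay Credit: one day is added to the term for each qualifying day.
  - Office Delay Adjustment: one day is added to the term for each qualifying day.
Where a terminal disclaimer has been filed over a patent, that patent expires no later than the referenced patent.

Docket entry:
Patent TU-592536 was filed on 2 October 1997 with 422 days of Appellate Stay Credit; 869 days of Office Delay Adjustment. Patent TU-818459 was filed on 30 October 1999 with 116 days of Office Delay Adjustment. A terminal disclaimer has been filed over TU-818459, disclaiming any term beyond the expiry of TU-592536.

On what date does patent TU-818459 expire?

2019-02-23

Natural term of TU-818459:
  Base: filing + 19 years → 30 October 2018.
  Office Delay Adjustment: +116 days → 23 February 2019.
Expiry of referenced patent TU-592536:
  Base: filing + 19 years → 2 October 2016.
  Appellate Stay Credit: +422 days → 28 November 2017.
  Office Delay Adjustment: +869 days → 15 April 2020.
Terminal disclaimer: TU-818459 expires on the earlier of 23 February 2019 and 15 April 2020.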